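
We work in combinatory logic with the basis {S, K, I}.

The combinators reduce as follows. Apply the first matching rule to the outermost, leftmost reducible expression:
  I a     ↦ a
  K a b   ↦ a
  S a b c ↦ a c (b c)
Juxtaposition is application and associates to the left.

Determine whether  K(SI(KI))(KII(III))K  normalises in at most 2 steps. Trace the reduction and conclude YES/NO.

  start: K(SI(KI))(KII(III))K
  [1] SI(KI)K
  [2] IK(KIK)

Answer: NO — after 2 steps the term is IK(KIK), not yet normal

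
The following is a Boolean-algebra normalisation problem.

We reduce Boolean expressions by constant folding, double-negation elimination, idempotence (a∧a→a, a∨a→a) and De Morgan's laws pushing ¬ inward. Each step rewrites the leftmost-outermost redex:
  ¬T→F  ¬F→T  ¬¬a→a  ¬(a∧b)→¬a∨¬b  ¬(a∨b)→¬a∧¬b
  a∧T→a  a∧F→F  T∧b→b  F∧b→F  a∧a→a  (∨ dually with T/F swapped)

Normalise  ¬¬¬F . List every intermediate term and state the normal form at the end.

Answer: normal form = T  (in 2 steps)

Working:
  start: ¬¬¬F
  [1] ¬F
  [2] T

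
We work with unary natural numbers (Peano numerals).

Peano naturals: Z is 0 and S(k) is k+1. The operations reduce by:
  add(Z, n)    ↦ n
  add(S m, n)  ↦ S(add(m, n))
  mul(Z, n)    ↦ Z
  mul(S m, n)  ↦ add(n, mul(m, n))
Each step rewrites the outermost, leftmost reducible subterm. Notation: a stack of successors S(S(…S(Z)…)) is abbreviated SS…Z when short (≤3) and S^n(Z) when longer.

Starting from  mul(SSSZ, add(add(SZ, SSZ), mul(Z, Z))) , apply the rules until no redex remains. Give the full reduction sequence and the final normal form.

Answer: normal form = S^9(Z)  (in 37 steps)

Reduction:
  start: mul(SSSZ, add(add(SZ, SSZ), mul(Z, Z)))
  [1] add(add(add(SZ, SSZ), mul(Z, Z)), mul(SSZ, add(add(SZ, SSZ), mul(Z, Z))))
  [2] add(add(S(add(Z, SSZ)), mul(Z, Z)), mul(SSZ, add(add(SZ, SSZ), mul(Z, Z))))
  [3] add(S(add(add(Z, SSZ), mul(Z, Z))), mul(SSZ, add(add(SZ, SSZ), mul(Z, Z))))
  [4] S(add(add(add(Z, SSZ), mul(Z, Z)), mul(SSZ, add(add(SZ, SSZ), mul(Z, Z)))))
  [5] S(add(add(SSZ, mul(Z, Z)), mul(SSZ, add(add(SZ, SSZ), mul(Z, Z)))))
  [6] S(add(S(add(SZ, mul(Z, Z))), mul(SSZ, add(add(SZ, SSZ), mul(Z, Z)))))
  [7] S(S(add(add(SZ, mul(Z, Z)), mul(SSZ, add(add(SZ, SSZ), mul(Z, Z))))))
  [8] S(S(add(S(add(Z, mul(Z, Z))), mul(SSZ, add(add(SZ, SSZ), mul(Z, Z))))))
  [9] S(S(S(add(add(Z, mul(Z, Z)), mul(SSZ, add(add(SZ, SSZ), mul(Z, Z)))))))
  [10] S(S(S(add(mul(Z, Z), mul(SSZ, add(add(SZ, SSZ), mul(Z, Z)))))))
  [11] S(S(S(add(Z, mul(SSZ, add(add(SZ, SSZ), mul(Z, Z)))))))
  [12] S(S(S(mul(SSZ, add(add(SZ, SSZ), mul(Z, Z))))))
  [13] S(S(S(add(add(add(SZ, SSZ), mul(Z, Z)), mul(SZ, add(add(SZ, SSZ), mul(Z, Z)))))))
  [14] S(S(S(add(add(S(add(Z, SSZ)), mul(Z, Z)), mul(SZ, add(add(SZ, SSZ), mul(Z, Z)))))))
  [15] S(S(S(add(S(add(add(Z, SSZ), mul(Z, Z))), mul(SZ, add(add(SZ, SSZ), mul(Z, Z)))))))
  [16] S(S(S(S(add(add(add(Z, SSZ), mul(Z, Z)), mul(SZ, add(add(SZ, SSZ), mul(Z, Z))))))))
  [17] S(S(S(S(add(add(SSZ, mul(Z, Z)), mul(SZ, add(add(SZ, SSZ), mul(Z, Z))))))))
  [18] S(S(S(S(add(S(add(SZ, mul(Z, Z))), mul(SZ, add(add(SZ, SSZ), mul(Z, Z))))))))
  [19] S(S(S(S(S(add(add(SZ, mul(Z, Z)), mul(SZ, add(add(SZ, SSZ), mul(Z, Z)))))))))
  [20] S(S(S(S(S(add(S(add(Z, mul(Z, Z))), mul(SZ, add(add(SZ, SSZ), mul(Z, Z)))))))))
  [21] S(S(S(S(S(S(add(add(Z, mul(Z, Z)), mul(SZ, add(add(SZ, SSZ), mul(Z, Z))))))))))
  [22] S(S(S(S(S(S(add(mul(Z, Z), mul(SZ, add(add(SZ, SSZ), mul(Z, Z))))))))))
  [23] S(S(S(S(S(S(add(Z, mul(SZ, add(add(SZ, SSZ), mul(Z, Z))))))))))
  [24] S(S(S(S(S(S(mul(SZ, add(add(SZ, SSZ), mul(Z, Z)))))))))
  [25] S(S(S(S(S(S(add(add(add(SZ, SSZ), mul(Z, Z)), mul(Z, add(add(SZ, SSZ), mul(Z, Z))))))))))
  [26] S(S(S(S(S(S(add(add(S(add(Z, SSZ)), mul(Z, Z)), mul(Z, add(add(SZ, SSZ), mul(Z, Z))))))))))
  [27] S(S(S(S(S(S(add(S(add(add(Z, SSZ), mul(Z, Z))), mul(Z, add(add(SZ, SSZ), mul(Z, Z))))))))))
  [28] S(S(S(S(S(S(S(add(add(add(Z, SSZ), mul(Z, Z)), mul(Z, add(add(SZ, SSZ), mul(Z, Z)))))))))))
  [29] S(S(S(S(S(S(S(add(add(SSZ, mul(Z, Z)), mul(Z, add(add(SZ, SSZ), mul(Z, Z)))))))))))
  [30] S(S(S(S(S(S(S(add(S(add(SZ, mul(Z, Z))), mul(Z, add(add(SZ, SSZ), mul(Z, Z)))))))))))
  [31] S(S(S(S(S(S(S(S(add(add(SZ, mul(Z, Z)), mul(Z, add(add(SZ, SSZ), mul(Z, Z))))))))))))
  [32] S(S(S(S(S(S(S(S(add(S(add(Z, mul(Z, Z))), mul(Z, add(add(SZ, SSZ), mul(Z, Z))))))))))))
  [33] S(S(S(S(S(S(S(S(S(add(add(Z, mul(Z, Z)), mul(Z, add(add(SZ, SSZ), mul(Z, Z)))))))))))))
  [34] S(S(S(S(S(S(S(S(S(add(mul(Z, Z), mul(Z, add(add(SZ, SSZ), mul(Z, Z)))))))))))))
  [35] S(S(S(S(S(S(S(S(S(add(Z, mul(Z, add(add(SZ, SSZ), mul(Z, Z)))))))))))))
  [36] S(S(S(S(S(S(S(S(S(mul(Z, add(add(SZ, SSZ), mul(Z, Z))))))))))))
  [37] S^9(Z)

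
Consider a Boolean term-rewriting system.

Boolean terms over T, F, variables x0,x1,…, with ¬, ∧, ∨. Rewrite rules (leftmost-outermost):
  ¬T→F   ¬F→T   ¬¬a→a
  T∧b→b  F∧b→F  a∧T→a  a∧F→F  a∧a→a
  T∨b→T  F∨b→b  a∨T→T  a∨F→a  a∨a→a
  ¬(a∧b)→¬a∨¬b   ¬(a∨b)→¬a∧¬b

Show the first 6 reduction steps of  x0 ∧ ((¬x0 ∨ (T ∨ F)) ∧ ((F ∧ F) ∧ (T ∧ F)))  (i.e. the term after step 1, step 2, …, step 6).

Answer: after 6 steps: F

Working:
  start: x0 ∧ ((¬x0 ∨ (T ∨ F)) ∧ ((F ∧ F) ∧ (T ∧ F)))
  →1  x0 ∧ ((¬x0 ∨ T) ∧ ((F ∧ F) ∧ (T ∧ F)))
  →2  x0 ∧ (T ∧ ((F ∧ F) ∧ (T ∧ F)))
  →3  x0 ∧ ((F ∧ F) ∧ (T ∧ F))
  →4  x0 ∧ (F ∧ (T ∧ F))
  →5  x0 ∧ F
  →6  F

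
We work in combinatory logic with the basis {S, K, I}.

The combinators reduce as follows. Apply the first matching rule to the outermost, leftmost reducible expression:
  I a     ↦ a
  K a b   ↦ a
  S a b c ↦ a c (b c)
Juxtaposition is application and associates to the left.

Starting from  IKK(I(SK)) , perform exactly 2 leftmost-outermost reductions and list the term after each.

Answer: after 2 steps: K

Reduction:
  start: IKK(I(SK))
  step 1: KK(I(SK))
  step 2: K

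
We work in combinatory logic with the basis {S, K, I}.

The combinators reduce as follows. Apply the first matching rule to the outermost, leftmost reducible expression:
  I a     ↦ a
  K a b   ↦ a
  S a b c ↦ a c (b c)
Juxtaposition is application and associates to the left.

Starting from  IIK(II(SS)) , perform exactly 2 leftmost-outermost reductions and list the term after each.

  start: IIK(II(SS))
  [1] IK(II(SS))
  [2] K(II(SS))

Answer: after 2 steps: K(II(SS))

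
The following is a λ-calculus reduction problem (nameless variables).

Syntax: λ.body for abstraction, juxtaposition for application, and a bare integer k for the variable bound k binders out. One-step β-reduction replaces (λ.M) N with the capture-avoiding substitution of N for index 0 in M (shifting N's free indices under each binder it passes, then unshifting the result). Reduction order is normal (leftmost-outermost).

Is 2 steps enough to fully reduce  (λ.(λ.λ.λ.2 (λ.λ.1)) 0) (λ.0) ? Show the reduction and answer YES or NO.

Answer: NO — after 2 steps the term is λ.λ.(λ.0) (λ.λ.1), not yet normal

Derivation:
  start: (λ.(λ.λ.λ.2 (λ.λ.1)) 0) (λ.0)
  [1] (λ.λ.λ.2 (λ.λ.1)) (λ.0)
  [2] λ.λ.(λ.0) (λ.λ.1)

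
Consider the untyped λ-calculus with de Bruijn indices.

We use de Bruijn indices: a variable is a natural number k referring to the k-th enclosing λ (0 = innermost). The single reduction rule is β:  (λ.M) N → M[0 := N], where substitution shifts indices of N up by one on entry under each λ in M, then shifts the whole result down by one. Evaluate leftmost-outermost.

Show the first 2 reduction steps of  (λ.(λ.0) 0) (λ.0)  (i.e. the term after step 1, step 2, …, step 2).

Answer: after 2 steps: λ.0

Derivation:
  start: (λ.(λ.0) 0) (λ.0)
  [1] (λ.0) (λ.0)
  [2] λ.0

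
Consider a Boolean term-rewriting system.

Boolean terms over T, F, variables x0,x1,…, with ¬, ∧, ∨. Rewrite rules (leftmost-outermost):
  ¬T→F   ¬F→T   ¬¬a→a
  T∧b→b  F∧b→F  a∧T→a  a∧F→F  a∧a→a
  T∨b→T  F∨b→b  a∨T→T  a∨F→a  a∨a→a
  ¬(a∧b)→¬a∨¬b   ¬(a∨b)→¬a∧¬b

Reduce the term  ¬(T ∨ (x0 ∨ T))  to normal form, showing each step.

Answer: normal form = F  (in 3 steps)

Derivation:
  start: ¬(T ∨ (x0 ∨ T))
  [1] ¬T ∧ ¬(x0 ∨ T)
  [2] F ∧ ¬(x0 ∨ T)
  [3] F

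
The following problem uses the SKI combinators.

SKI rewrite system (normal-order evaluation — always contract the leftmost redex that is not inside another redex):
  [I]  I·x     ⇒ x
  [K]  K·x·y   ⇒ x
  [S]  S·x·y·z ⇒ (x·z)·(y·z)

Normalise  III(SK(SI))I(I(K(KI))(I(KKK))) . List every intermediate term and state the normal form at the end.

Answer: normal form = KI  (in 8 steps)

Derivation:
  start: III(SK(SI))I(I(K(KI))(I(KKK)))
  step 1: II(SK(SI))I(I(K(KI))(I(KKK)))
  step 2: I(SK(SI))I(I(K(KI))(I(KKK)))
  step 3: SK(SI)I(I(K(KI))(I(KKK)))
  step 4: KI(SII)(I(K(KI))(I(KKK)))
  step 5: I(I(K(KI))(I(KKK)))
  step 6: I(K(KI))(I(KKK))
  step 7: K(KI)(I(KKK))
  step 8: KI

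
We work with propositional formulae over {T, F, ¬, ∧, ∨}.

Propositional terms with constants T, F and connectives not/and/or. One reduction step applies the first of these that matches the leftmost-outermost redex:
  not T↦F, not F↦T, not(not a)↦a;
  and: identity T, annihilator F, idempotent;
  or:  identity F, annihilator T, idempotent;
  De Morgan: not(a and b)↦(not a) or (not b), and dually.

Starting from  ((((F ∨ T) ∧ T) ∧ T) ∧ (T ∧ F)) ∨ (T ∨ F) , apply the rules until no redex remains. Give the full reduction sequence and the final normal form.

  start: ((((F ∨ T) ∧ T) ∧ T) ∧ (T ∧ F)) ∨ (T ∨ F)
  [1] (((F ∨ T) ∧ T) ∧ (T ∧ F)) ∨ (T ∨ F)
  [2] ((F ∨ T) ∧ (T ∧ F)) ∨ (T ∨ F)
  [3] (T ∧ (T ∧ F)) ∨ (T ∨ F)
  [4] (T ∧ F) ∨ (T ∨ F)
  [5] F ∨ (T ∨ F)
  [6] T ∨ F
  [7] T

Answer: normal form = T  (in 7 steps)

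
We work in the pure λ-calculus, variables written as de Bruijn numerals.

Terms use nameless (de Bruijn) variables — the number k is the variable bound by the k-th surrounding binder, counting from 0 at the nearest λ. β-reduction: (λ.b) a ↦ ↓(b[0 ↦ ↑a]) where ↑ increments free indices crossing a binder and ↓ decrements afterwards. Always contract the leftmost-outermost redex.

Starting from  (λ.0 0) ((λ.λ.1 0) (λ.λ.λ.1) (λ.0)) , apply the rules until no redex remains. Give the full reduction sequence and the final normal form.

Answer: normal form = λ.λ.λ.1  (in 8 steps)

Working:
  start: (λ.0 0) ((λ.λ.1 0) (λ.λ.λ.1) (λ.0))
  [1] (λ.λ.1 0) (λ.λ.λ.1) (λ.0) ((λ.λ.1 0) (λ.λ.λ.1) (λ.0))
  [2] (λ.(λ.λ.λ.1) 0) (λ.0) ((λ.λ.1 0) (λ.λ.λ.1) (λ.0))
  [3] (λ.λ.λ.1) (λ.0) ((λ.λ.1 0) (λ.λ.λ.1) (λ.0))
  [4] (λ.λ.1) ((λ.λ.1 0) (λ.λ.λ.1) (λ.0))
  [5] λ.(λ.λ.1 0) (λ.λ.λ.1) (λ.0)
  [6] λ.(λ.(λ.λ.λ.1) 0) (λ.0)
  [7] λ.(λ.λ.λ.1) (λ.0)
  [8] λ.λ.λ.1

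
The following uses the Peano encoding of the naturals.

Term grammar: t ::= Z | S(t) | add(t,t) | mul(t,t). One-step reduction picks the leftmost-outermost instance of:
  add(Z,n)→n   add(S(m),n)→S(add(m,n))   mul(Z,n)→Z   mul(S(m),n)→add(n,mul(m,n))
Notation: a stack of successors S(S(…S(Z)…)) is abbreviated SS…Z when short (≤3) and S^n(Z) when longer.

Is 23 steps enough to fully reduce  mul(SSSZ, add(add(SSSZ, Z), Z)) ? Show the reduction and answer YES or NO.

  start: mul(SSSZ, add(add(SSSZ, Z), Z))
  →1  add(add(add(SSSZ, Z), Z), mul(SSZ, add(add(SSSZ, Z), Z)))
  →2  add(add(S(add(SSZ, Z)), Z), mul(SSZ, add(add(SSSZ, Z), Z)))
  →3  add(S(add(add(SSZ, Z), Z)), mul(SSZ, add(add(SSSZ, Z), Z)))
  →4  S(add(add(add(SSZ, Z), Z), mul(SSZ, add(add(SSSZ, Z), Z))))
  →5  S(add(add(S(add(SZ, Z)), Z), mul(SSZ, add(add(SSSZ, Z), Z))))
  →6  S(add(S(add(add(SZ, Z), Z)), mul(SSZ, add(add(SSSZ, Z), Z))))
  →7  S(S(add(add(add(SZ, Z), Z), mul(SSZ, add(add(SSSZ, Z), Z)))))
  →8  S(S(add(add(S(add(Z, Z)), Z), mul(SSZ, add(add(SSSZ, Z), Z)))))
  →9  S(S(add(S(add(add(Z, Z), Z)), mul(SSZ, add(add(SSSZ, Z), Z)))))
  →10  S(S(S(add(add(add(Z, Z), Z), mul(SSZ, add(add(SSSZ, Z), Z))))))
  →11  S(S(S(add(add(Z, Z), mul(SSZ, add(add(SSSZ, Z), Z))))))
  →12  S(S(S(add(Z, mul(SSZ, add(add(SSSZ, Z), Z))))))
  →13  S(S(S(mul(SSZ, add(add(SSSZ, Z), Z)))))
  →14  S(S(S(add(add(add(SSSZ, Z), Z), mul(SZ, add(add(SSSZ, Z), Z))))))
  →15  S(S(S(add(add(S(add(SSZ, Z)), Z), mul(SZ, add(add(SSSZ, Z), Z))))))
  →16  S(S(S(add(S(add(add(SSZ, Z), Z)), mul(SZ, add(add(SSSZ, Z), Z))))))
  →17  S(S(S(S(add(add(add(SSZ, Z), Z), mul(SZ, add(add(SSSZ, Z), Z)))))))
  →18  S(S(S(S(add(add(S(add(SZ, Z)), Z), mul(SZ, add(add(SSSZ, Z), Z)))))))
  →19  S(S(S(S(add(S(add(add(SZ, Z), Z)), mul(SZ, add(add(SSSZ, Z), Z)))))))
  →20  S(S(S(S(S(add(add(add(SZ, Z), Z), mul(SZ, add(add(SSSZ, Z), Z))))))))
  →21  S(S(S(S(S(add(add(S(add(Z, Z)), Z), mul(SZ, add(add(SSSZ, Z), Z))))))))
  →22  S(S(S(S(S(add(S(add(add(Z, Z), Z)), mul(SZ, add(add(SSSZ, Z), Z))))))))
  →23  S(S(S(S(S(S(add(add(add(Z, Z), Z), mul(SZ, add(add(SSSZ, Z), Z)))))))))

Answer: NO — after 23 steps the term is S(S(S(S(S(S(add(add(add(Z, Z), Z), mul(SZ, add(add(SSSZ, Z), Z))))))))), not yet normal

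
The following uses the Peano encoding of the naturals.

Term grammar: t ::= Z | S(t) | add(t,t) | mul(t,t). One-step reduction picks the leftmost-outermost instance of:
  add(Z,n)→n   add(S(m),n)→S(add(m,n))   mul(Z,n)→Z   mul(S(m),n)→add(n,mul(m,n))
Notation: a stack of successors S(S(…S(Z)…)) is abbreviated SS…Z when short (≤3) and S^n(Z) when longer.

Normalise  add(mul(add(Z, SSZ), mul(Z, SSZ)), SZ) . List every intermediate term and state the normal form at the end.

Answer: normal form = SZ  (in 9 steps)

Reduction:
  start: add(mul(add(Z, SSZ), mul(Z, SSZ)), SZ)
  step 1: add(mul(SSZ, mul(Z, SSZ)), SZ)
  step 2: add(add(mul(Z, SSZ), mul(SZ, mul(Z, SSZ))), SZ)
  step 3: add(add(Z, mul(SZ, mul(Z, SSZ))), SZ)
  step 4: add(mul(SZ, mul(Z, SSZ)), SZ)
  step 5: add(add(mul(Z, SSZ), mul(Z, mul(Z, SSZ))), SZ)
  step 6: add(add(Z, mul(Z, mul(Z, SSZ))), SZ)
  step 7: add(mul(Z, mul(Z, SSZ)), SZ)
  step 8: add(Z, SZ)
  step 9: SZ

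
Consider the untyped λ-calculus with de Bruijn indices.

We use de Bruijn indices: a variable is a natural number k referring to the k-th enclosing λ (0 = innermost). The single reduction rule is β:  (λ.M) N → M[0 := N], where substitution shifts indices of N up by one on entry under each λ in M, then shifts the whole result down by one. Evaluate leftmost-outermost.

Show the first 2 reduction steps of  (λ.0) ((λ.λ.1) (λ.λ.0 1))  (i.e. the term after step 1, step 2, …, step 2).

  start: (λ.0) ((λ.λ.1) (λ.λ.0 1))
  →1  (λ.λ.1) (λ.λ.0 1)
  →2  λ.λ.λ.0 1

Answer: after 2 steps: λ.λ.λ.0 1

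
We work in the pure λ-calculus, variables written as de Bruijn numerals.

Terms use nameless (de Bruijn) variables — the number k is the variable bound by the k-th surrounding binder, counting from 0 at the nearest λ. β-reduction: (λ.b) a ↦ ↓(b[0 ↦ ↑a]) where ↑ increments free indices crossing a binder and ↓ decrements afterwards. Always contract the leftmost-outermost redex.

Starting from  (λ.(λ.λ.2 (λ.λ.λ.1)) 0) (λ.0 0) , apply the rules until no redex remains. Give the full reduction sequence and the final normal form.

  start: (λ.(λ.λ.2 (λ.λ.λ.1)) 0) (λ.0 0)
  →1  (λ.λ.(λ.0 0) (λ.λ.λ.1)) (λ.0 0)
  →2  λ.(λ.0 0) (λ.λ.λ.1)
  →3  λ.(λ.λ.λ.1) (λ.λ.λ.1)
  →4  λ.λ.λ.1

Answer: normal form = λ.λ.λ.1  (in 4 steps)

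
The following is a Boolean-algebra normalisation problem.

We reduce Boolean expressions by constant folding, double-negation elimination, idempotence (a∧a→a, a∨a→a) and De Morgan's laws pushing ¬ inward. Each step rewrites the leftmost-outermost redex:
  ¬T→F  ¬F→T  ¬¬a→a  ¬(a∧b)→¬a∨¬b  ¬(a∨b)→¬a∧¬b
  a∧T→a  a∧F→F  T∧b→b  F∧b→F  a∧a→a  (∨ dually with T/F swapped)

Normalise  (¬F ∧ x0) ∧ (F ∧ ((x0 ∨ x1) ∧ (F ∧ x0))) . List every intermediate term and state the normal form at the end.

Answer: normal form = F  (in 4 steps)

Reduction:
  start: (¬F ∧ x0) ∧ (F ∧ ((x0 ∨ x1) ∧ (F ∧ x0)))
  step 1: (T ∧ x0) ∧ (F ∧ ((x0 ∨ x1) ∧ (F ∧ x0)))
  step 2: x0 ∧ (F ∧ ((x0 ∨ x1) ∧ (F ∧ x0)))
  step 3: x0 ∧ F
  step 4: F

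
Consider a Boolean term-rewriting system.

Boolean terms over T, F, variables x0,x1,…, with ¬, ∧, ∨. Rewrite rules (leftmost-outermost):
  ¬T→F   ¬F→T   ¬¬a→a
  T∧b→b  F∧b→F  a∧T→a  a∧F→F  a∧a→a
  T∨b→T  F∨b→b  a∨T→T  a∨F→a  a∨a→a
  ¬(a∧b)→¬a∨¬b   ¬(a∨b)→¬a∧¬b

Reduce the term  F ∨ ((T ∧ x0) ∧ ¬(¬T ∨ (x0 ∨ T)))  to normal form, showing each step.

  start: F ∨ ((T ∧ x0) ∧ ¬(¬T ∨ (x0 ∨ T)))
  [1] (T ∧ x0) ∧ ¬(¬T ∨ (x0 ∨ T))
  [2] x0 ∧ ¬(¬T ∨ (x0 ∨ T))
  [3] x0 ∧ (¬¬T ∧ ¬(x0 ∨ T))
  [4] x0 ∧ (T ∧ ¬(x0 ∨ T))
  [5] x0 ∧ ¬(x0 ∨ T)
  [6] x0 ∧ (¬x0 ∧ ¬T)
  [7] x0 ∧ (¬x0 ∧ F)
  [8] x0 ∧ F
  [9] F

Answer: normal form = F  (in 9 steps)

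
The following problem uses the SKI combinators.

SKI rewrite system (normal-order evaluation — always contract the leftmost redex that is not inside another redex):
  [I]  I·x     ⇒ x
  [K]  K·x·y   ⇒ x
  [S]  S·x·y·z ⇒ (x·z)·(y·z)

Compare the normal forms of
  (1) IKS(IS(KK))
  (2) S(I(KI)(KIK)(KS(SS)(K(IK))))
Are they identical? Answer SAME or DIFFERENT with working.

Answer: DIFFERENT — A ⇓ S, B ⇓ S(S(KK))

Derivation:
Term A:
  start: IKS(IS(KK))
  step 1: KS(IS(KK))
  step 2: S

Term B:
  start: S(I(KI)(KIK)(KS(SS)(K(IK))))
  step 1: S(KI(KIK)(KS(SS)(K(IK))))
  step 2: S(I(KS(SS)(K(IK))))
  step 3: S(KS(SS)(K(IK)))
  step 4: S(S(K(IK)))
  step 5: S(S(KK))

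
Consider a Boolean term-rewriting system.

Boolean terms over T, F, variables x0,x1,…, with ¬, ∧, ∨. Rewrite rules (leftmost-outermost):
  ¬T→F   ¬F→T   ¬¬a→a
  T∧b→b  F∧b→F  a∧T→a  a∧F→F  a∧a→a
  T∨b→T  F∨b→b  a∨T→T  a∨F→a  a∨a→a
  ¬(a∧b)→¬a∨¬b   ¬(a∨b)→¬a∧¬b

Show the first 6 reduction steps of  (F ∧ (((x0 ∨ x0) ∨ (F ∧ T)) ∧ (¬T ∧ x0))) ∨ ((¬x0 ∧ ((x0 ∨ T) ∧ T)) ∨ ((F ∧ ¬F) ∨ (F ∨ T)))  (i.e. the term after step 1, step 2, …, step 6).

  start: (F ∧ (((x0 ∨ x0) ∨ (F ∧ T)) ∧ (¬T ∧ x0))) ∨ ((¬x0 ∧ ((x0 ∨ T) ∧ T)) ∨ ((F ∧ ¬F) ∨ (F ∨ T)))
  [1] F ∨ ((¬x0 ∧ ((x0 ∨ T) ∧ T)) ∨ ((F ∧ ¬F) ∨ (F ∨ T)))
  [2] (¬x0 ∧ ((x0 ∨ T) ∧ T)) ∨ ((F ∧ ¬F) ∨ (F ∨ T))
  [3] (¬x0 ∧ (x0 ∨ T)) ∨ ((F ∧ ¬F) ∨ (F ∨ T))
  [4] (¬x0 ∧ T) ∨ ((F ∧ ¬F) ∨ (F ∨ T))
  [5] ¬x0 ∨ ((F ∧ ¬F) ∨ (F ∨ T))
  [6] ¬x0 ∨ (F ∨ (F ∨ T))

Answer: after 6 steps: ¬x0 ∨ (F ∨ (F ∨ T))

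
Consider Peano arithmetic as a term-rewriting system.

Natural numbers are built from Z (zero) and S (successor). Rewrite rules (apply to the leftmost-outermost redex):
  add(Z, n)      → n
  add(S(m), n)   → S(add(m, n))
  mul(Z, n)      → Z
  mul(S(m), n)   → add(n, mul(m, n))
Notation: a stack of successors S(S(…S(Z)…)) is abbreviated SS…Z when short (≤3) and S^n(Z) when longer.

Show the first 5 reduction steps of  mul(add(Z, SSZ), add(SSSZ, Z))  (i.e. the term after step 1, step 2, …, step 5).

  start: mul(add(Z, SSZ), add(SSSZ, Z))
  step 1: mul(SSZ, add(SSSZ, Z))
  step 2: add(add(SSSZ, Z), mul(SZ, add(SSSZ, Z)))
  step 3: add(S(add(SSZ, Z)), mul(SZ, add(SSSZ, Z)))
  step 4: S(add(add(SSZ, Z), mul(SZ, add(SSSZ, Z))))
  step 5: S(add(S(add(SZ, Z)), mul(SZ, add(SSSZ, Z))))

Answer: after 5 steps: S(add(S(add(SZ, Z)), mul(SZ, add(SSSZ, Z))))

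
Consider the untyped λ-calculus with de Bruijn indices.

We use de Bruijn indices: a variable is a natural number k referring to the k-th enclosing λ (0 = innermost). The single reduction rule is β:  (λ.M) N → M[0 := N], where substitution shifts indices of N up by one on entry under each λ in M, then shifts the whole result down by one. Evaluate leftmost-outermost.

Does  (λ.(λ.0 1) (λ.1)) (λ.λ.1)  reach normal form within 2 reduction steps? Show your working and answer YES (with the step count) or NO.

Answer: NO — after 2 steps the term is (λ.λ.λ.1) (λ.λ.1), not yet normal

Derivation:
  start: (λ.(λ.0 1) (λ.1)) (λ.λ.1)
  step 1: (λ.0 (λ.λ.1)) (λ.λ.λ.1)
  step 2: (λ.λ.λ.1) (λ.λ.1)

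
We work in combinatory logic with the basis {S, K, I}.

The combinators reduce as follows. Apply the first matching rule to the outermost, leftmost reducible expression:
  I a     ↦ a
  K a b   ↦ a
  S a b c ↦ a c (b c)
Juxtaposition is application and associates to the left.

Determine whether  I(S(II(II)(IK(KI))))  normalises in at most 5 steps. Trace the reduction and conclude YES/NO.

Answer: NO — after 5 steps the term is S(IK(KI)), not yet normal

Reduction:
  start: I(S(II(II)(IK(KI))))
  [1] S(II(II)(IK(KI)))
  [2] S(I(II)(IK(KI)))
  [3] S(II(IK(KI)))
  [4] S(I(IK(KI)))
  [5] S(IK(KI))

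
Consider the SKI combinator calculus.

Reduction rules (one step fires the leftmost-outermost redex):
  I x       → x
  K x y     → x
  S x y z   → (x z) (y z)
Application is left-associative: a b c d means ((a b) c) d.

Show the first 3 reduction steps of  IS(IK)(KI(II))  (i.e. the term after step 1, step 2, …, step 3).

  start: IS(IK)(KI(II))
  →1  S(IK)(KI(II))
  →2  SK(KI(II))
  →3  SKI

Answer: after 3 steps: SKI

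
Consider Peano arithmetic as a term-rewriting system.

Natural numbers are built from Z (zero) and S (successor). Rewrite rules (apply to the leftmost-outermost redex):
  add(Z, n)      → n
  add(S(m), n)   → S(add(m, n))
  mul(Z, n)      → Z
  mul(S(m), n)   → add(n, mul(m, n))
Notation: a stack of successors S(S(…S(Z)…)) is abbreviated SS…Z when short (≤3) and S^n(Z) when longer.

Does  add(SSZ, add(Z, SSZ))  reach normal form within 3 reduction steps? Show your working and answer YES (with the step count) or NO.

Answer: NO — after 3 steps the term is S(S(add(Z, SSZ))), not yet normal

Reduction:
  start: add(SSZ, add(Z, SSZ))
  [1] S(add(SZ, add(Z, SSZ)))
  [2] S(S(add(Z, add(Z, SSZ))))
  [3] S(S(add(Z, SSZ)))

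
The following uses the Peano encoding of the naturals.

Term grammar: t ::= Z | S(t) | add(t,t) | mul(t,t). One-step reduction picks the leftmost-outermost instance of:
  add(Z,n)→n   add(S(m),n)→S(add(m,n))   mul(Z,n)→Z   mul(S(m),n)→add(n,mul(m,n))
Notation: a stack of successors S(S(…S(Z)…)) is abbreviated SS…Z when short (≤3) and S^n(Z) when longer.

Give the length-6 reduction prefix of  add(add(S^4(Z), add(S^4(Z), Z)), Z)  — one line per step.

Answer: after 6 steps: S(S(S(add(add(SZ, add(S^4(Z), Z)), Z))))

Reduction:
  start: add(add(S^4(Z), add(S^4(Z), Z)), Z)
  step 1: add(S(add(SSSZ, add(S^4(Z), Z))), Z)
  step 2: S(add(add(SSSZ, add(S^4(Z), Z)), Z))
  step 3: S(add(S(add(SSZ, add(S^4(Z), Z))), Z))
  step 4: S(S(add(add(SSZ, add(S^4(Z), Z)), Z)))
  step 5: S(S(add(S(add(SZ, add(S^4(Z), Z))), Z)))
  step 6: S(S(S(add(add(SZ, add(S^4(Z), Z)), Z))))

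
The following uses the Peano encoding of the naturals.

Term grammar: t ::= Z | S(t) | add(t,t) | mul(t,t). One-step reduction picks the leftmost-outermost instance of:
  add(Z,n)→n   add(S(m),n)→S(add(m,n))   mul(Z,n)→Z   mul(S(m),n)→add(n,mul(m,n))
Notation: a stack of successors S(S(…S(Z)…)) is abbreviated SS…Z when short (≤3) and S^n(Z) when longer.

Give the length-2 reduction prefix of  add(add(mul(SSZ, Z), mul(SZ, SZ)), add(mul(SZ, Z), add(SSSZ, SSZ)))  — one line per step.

  start: add(add(mul(SSZ, Z), mul(SZ, SZ)), add(mul(SZ, Z), add(SSSZ, SSZ)))
  [1] add(add(add(Z, mul(SZ, Z)), mul(SZ, SZ)), add(mul(SZ, Z), add(SSSZ, SSZ)))
  [2] add(add(mul(SZ, Z), mul(SZ, SZ)), add(mul(SZ, Z), add(SSSZ, SSZ)))

Answer: after 2 steps: add(add(mul(SZ, Z), mul(SZ, SZ)), add(mul(SZ, Z), add(SSSZ, SSZ)))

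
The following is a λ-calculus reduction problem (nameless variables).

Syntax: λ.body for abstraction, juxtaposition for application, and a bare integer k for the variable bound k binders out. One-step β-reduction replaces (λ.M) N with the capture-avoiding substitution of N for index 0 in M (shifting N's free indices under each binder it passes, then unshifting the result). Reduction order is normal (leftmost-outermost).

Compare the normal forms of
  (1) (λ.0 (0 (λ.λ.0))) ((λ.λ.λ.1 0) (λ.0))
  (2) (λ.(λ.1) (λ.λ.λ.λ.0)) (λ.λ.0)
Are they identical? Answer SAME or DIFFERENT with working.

Answer: SAME — A ⇓ λ.λ.0, B ⇓ λ.λ.0

Derivation:
Term A:
  start: (λ.0 (0 (λ.λ.0))) ((λ.λ.λ.1 0) (λ.0))
  step 1: (λ.λ.λ.1 0) (λ.0) ((λ.λ.λ.1 0) (λ.0) (λ.λ.0))
  step 2: (λ.λ.1 0) ((λ.λ.λ.1 0) (λ.0) (λ.λ.0))
  step 3: λ.(λ.λ.λ.1 0) (λ.0) (λ.λ.0) 0
  step 4: λ.(λ.λ.1 0) (λ.λ.0) 0
  step 5: λ.(λ.(λ.λ.0) 0) 0
  step 6: λ.(λ.λ.0) 0
  step 7: λ.λ.0

Term B:
  start: (λ.(λ.1) (λ.λ.λ.λ.0)) (λ.λ.0)
  step 1: (λ.λ.λ.0) (λ.λ.λ.λ.0)
  step 2: λ.λ.0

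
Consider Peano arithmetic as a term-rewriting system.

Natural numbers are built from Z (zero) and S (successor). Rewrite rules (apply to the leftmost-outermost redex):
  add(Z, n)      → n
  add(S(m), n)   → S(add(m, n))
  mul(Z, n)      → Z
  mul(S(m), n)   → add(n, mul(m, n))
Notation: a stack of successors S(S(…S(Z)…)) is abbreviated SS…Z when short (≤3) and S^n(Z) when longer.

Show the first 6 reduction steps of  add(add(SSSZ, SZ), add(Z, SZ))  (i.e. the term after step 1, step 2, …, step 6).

Answer: after 6 steps: S(S(S(add(add(Z, SZ), add(Z, SZ)))))

Reduction:
  start: add(add(SSSZ, SZ), add(Z, SZ))
  step 1: add(S(add(SSZ, SZ)), add(Z, SZ))
  step 2: S(add(add(SSZ, SZ), add(Z, SZ)))
  step 3: S(add(S(add(SZ, SZ)), add(Z, SZ)))
  step 4: S(S(add(add(SZ, SZ), add(Z, SZ))))
  step 5: S(S(add(S(add(Z, SZ)), add(Z, SZ))))
  step 6: S(S(S(add(add(Z, SZ), add(Z, SZ)))))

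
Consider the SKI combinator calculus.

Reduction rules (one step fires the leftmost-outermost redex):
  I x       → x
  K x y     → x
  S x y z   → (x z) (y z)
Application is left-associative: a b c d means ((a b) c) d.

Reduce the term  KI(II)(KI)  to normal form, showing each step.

  start: KI(II)(KI)
  step 1: I(KI)
  step 2: KI

Answer: normal form = KI  (in 2 steps)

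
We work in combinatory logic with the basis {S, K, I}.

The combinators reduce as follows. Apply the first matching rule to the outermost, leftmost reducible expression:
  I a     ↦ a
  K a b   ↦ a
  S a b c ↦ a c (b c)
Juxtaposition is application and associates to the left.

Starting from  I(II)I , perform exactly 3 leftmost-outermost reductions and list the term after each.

Answer: after 3 steps: I

Reduction:
  start: I(II)I
  →1  III
  →2  II
  →3  I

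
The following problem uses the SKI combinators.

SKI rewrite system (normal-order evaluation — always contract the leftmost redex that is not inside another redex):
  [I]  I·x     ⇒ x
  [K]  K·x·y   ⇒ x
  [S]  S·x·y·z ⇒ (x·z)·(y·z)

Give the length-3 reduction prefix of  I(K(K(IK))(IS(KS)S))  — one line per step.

  start: I(K(K(IK))(IS(KS)S))
  [1] K(K(IK))(IS(KS)S)
  [2] K(IK)
  [3] KK

Answer: after 3 steps: KK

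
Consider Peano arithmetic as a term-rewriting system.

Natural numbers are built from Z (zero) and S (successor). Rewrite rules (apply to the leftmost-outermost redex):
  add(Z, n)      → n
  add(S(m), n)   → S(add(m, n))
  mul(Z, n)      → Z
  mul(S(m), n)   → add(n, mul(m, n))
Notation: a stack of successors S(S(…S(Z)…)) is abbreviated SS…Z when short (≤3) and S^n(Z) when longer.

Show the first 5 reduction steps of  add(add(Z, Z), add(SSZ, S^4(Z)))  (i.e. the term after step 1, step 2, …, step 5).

Answer: after 5 steps: S^6(Z)

Working:
  start: add(add(Z, Z), add(SSZ, S^4(Z)))
  [1] add(Z, add(SSZ, S^4(Z)))
  [2] add(SSZ, S^4(Z))
  [3] S(add(SZ, S^4(Z)))
  [4] S(S(add(Z, S^4(Z))))
  [5] S^6(Z)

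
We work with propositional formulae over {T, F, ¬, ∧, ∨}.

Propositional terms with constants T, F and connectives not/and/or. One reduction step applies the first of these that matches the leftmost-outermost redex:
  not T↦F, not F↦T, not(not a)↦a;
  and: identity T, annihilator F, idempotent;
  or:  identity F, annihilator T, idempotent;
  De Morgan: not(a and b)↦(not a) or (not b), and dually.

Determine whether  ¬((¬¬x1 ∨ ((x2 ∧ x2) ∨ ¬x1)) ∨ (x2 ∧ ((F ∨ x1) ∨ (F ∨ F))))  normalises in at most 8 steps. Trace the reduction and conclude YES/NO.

Answer: NO — after 8 steps the term is (¬x1 ∧ (¬x2 ∧ x1)) ∧ (¬x2 ∨ ¬((F ∨ x1) ∨ (F ∨ F))), not yet normal

Reduction:
  start: ¬((¬¬x1 ∨ ((x2 ∧ x2) ∨ ¬x1)) ∨ (x2 ∧ ((F ∨ x1) ∨ (F ∨ F))))
  step 1: ¬(¬¬x1 ∨ ((x2 ∧ x2) ∨ ¬x1)) ∧ ¬(x2 ∧ ((F ∨ x1) ∨ (F ∨ F)))
  step 2: (¬¬¬x1 ∧ ¬((x2 ∧ x2) ∨ ¬x1)) ∧ ¬(x2 ∧ ((F ∨ x1) ∨ (F ∨ F)))
  step 3: (¬x1 ∧ ¬((x2 ∧ x2) ∨ ¬x1)) ∧ ¬(x2 ∧ ((F ∨ x1) ∨ (F ∨ F)))
  step 4: (¬x1 ∧ (¬(x2 ∧ x2) ∧ ¬¬x1)) ∧ ¬(x2 ∧ ((F ∨ x1) ∨ (F ∨ F)))
  step 5: (¬x1 ∧ ((¬x2 ∨ ¬x2) ∧ ¬¬x1)) ∧ ¬(x2 ∧ ((F ∨ x1) ∨ (F ∨ F)))
  step 6: (¬x1 ∧ (¬x2 ∧ ¬¬x1)) ∧ ¬(x2 ∧ ((F ∨ x1) ∨ (F ∨ F)))
  step 7: (¬x1 ∧ (¬x2 ∧ x1)) ∧ ¬(x2 ∧ ((F ∨ x1) ∨ (F ∨ F)))
  step 8: (¬x1 ∧ (¬x2 ∧ x1)) ∧ (¬x2 ∨ ¬((F ∨ x1) ∨ (F ∨ F)))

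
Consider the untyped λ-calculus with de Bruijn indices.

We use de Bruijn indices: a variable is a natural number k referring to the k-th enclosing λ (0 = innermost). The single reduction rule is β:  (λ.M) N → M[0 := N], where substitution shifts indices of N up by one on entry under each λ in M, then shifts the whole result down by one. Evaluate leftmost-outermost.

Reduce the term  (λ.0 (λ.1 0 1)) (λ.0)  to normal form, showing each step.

  start: (λ.0 (λ.1 0 1)) (λ.0)
  step 1: (λ.0) (λ.(λ.0) 0 (λ.0))
  step 2: λ.(λ.0) 0 (λ.0)
  step 3: λ.0 (λ.0)

Answer: normal form = λ.0 (λ.0)  (in 3 steps)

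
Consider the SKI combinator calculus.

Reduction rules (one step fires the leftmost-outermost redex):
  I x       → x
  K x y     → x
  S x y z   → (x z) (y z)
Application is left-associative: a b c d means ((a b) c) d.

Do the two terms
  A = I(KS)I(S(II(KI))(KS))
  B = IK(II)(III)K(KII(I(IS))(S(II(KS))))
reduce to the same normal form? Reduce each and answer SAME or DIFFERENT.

Term A:
  start: I(KS)I(S(II(KI))(KS))
  →1  KSI(S(II(KI))(KS))
  →2  S(S(II(KI))(KS))
  →3  S(S(I(KI))(KS))
  →4  S(S(KI)(KS))

Term B:
  start: IK(II)(III)K(KII(I(IS))(S(II(KS))))
  →1  K(II)(III)K(KII(I(IS))(S(II(KS))))
  →2  IIK(KII(I(IS))(S(II(KS))))
  →3  IK(KII(I(IS))(S(II(KS))))
  →4  K(KII(I(IS))(S(II(KS))))
  →5  K(I(I(IS))(S(II(KS))))
  →6  K(I(IS)(S(II(KS))))
  →7  K(IS(S(II(KS))))
  →8  K(S(S(II(KS))))
  →9  K(S(S(I(KS))))
  →10  K(S(S(KS)))

Answer: DIFFERENT — A ⇓ S(S(KI)(KS)), B ⇓ K(S(S(KS)))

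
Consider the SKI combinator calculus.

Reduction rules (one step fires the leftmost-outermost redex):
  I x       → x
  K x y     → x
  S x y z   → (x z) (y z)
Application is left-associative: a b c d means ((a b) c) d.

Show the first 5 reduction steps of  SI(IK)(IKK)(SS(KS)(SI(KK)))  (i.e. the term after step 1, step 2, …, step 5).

Answer: after 5 steps: K(S(SI(KK))(KS(SI(KK))))

Working:
  start: SI(IK)(IKK)(SS(KS)(SI(KK)))
  →1  I(IKK)(IK(IKK))(SS(KS)(SI(KK)))
  →2  IKK(IK(IKK))(SS(KS)(SI(KK)))
  →3  KK(IK(IKK))(SS(KS)(SI(KK)))
  →4  K(SS(KS)(SI(KK)))
  →5  K(S(SI(KK))(KS(SI(KK))))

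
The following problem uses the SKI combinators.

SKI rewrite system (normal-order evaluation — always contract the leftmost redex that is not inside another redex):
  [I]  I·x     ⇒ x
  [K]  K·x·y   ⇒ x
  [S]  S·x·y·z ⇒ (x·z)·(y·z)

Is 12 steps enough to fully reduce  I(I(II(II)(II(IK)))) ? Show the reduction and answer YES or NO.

Answer: YES — reaches normal form K in 9 ≤ 12 steps

Reduction:
  start: I(I(II(II)(II(IK))))
  →1  I(II(II)(II(IK)))
  →2  II(II)(II(IK))
  →3  I(II)(II(IK))
  →4  II(II(IK))
  →5  I(II(IK))
  →6  II(IK)
  →7  I(IK)
  →8  IK
  →9  K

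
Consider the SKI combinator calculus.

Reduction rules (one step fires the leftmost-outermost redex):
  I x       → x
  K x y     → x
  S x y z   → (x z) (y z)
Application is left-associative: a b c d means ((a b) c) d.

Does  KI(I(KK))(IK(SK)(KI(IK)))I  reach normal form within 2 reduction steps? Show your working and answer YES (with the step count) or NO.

  start: KI(I(KK))(IK(SK)(KI(IK)))I
  step 1: I(IK(SK)(KI(IK)))I
  step 2: IK(SK)(KI(IK))I

Answer: NO — after 2 steps the term is IK(SK)(KI(IK))I, not yet normal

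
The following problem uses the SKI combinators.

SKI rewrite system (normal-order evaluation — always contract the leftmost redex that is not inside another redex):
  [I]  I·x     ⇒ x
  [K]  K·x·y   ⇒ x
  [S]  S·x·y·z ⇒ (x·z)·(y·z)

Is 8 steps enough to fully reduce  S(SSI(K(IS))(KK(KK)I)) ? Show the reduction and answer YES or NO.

Answer: YES — reaches normal form S(SS) in 7 ≤ 8 steps

Working:
  start: S(SSI(K(IS))(KK(KK)I))
  →1  S(S(K(IS))(I(K(IS)))(KK(KK)I))
  →2  S(K(IS)(KK(KK)I)(I(K(IS))(KK(KK)I)))
  →3  S(IS(I(K(IS))(KK(KK)I)))
  →4  S(S(I(K(IS))(KK(KK)I)))
  →5  S(S(K(IS)(KK(KK)I)))
  →6  S(S(IS))
  →7  S(SS)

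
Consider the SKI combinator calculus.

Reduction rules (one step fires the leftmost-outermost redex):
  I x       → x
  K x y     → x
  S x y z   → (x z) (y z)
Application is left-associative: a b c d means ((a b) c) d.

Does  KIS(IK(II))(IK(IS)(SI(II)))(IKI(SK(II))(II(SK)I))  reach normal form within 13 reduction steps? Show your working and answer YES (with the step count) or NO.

Answer: YES — reaches normal form SKI in 11 ≤ 13 steps

Derivation:
  start: KIS(IK(II))(IK(IS)(SI(II)))(IKI(SK(II))(II(SK)I))
  step 1: I(IK(II))(IK(IS)(SI(II)))(IKI(SK(II))(II(SK)I))
  step 2: IK(II)(IK(IS)(SI(II)))(IKI(SK(II))(II(SK)I))
  step 3: K(II)(IK(IS)(SI(II)))(IKI(SK(II))(II(SK)I))
  step 4: II(IKI(SK(II))(II(SK)I))
  step 5: I(IKI(SK(II))(II(SK)I))
  step 6: IKI(SK(II))(II(SK)I)
  step 7: KI(SK(II))(II(SK)I)
  step 8: I(II(SK)I)
  step 9: II(SK)I
  step 10: I(SK)I
  step 11: SKI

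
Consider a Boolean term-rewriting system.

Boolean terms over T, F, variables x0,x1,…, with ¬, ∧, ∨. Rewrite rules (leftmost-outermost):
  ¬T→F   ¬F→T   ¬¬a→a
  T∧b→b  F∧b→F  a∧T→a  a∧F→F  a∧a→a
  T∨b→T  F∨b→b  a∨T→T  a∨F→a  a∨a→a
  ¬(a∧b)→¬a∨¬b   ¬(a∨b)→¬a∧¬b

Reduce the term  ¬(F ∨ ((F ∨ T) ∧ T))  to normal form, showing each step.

Answer: normal form = F  (in 9 steps)

Working:
  start: ¬(F ∨ ((F ∨ T) ∧ T))
  [1] ¬F ∧ ¬((F ∨ T) ∧ T)
  [2] T ∧ ¬((F ∨ T) ∧ T)
  [3] ¬((F ∨ T) ∧ T)
  [4] ¬(F ∨ T) ∨ ¬T
  [5] (¬F ∧ ¬T) ∨ ¬T
  [6] (T ∧ ¬T) ∨ ¬T
  [7] ¬T ∨ ¬T
  [8] ¬T
  [9] F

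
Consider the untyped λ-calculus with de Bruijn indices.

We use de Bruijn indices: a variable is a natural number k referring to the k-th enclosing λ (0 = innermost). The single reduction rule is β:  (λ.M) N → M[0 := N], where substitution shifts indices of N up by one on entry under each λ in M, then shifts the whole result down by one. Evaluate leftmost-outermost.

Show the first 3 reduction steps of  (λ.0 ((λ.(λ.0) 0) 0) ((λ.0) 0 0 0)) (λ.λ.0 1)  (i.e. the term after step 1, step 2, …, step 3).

  start: (λ.0 ((λ.(λ.0) 0) 0) ((λ.0) 0 0 0)) (λ.λ.0 1)
  step 1: (λ.λ.0 1) ((λ.(λ.0) 0) (λ.λ.0 1)) ((λ.0) (λ.λ.0 1) (λ.λ.0 1) (λ.λ.0 1))
  step 2: (λ.0 ((λ.(λ.0) 0) (λ.λ.0 1))) ((λ.0) (λ.λ.0 1) (λ.λ.0 1) (λ.λ.0 1))
  step 3: (λ.0) (λ.λ.0 1) (λ.λ.0 1) (λ.λ.0 1) ((λ.(λ.0) 0) (λ.λ.0 1))

Answer: after 3 steps: (λ.0) (λ.λ.0 1) (λ.λ.0 1) (λ.λ.0 1) ((λ.(λ.0) 0) (λ.λ.0 1))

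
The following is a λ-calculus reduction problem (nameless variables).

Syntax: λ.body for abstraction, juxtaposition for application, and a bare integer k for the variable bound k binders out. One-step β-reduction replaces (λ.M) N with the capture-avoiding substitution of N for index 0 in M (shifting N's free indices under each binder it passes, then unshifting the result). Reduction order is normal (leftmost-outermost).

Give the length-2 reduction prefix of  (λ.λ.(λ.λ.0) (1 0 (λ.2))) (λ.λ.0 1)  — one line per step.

  start: (λ.λ.(λ.λ.0) (1 0 (λ.2))) (λ.λ.0 1)
  step 1: λ.(λ.λ.0) ((λ.λ.0 1) 0 (λ.λ.λ.0 1))
  step 2: λ.λ.0

Answer: after 2 steps: λ.λ.0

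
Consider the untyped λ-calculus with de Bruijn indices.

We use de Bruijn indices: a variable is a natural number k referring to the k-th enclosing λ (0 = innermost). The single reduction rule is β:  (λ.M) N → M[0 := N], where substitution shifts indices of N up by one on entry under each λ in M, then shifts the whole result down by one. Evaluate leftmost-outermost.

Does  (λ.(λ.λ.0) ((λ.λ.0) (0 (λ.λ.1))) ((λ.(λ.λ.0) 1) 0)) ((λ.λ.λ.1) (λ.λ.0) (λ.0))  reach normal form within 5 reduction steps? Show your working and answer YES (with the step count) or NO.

  start: (λ.(λ.λ.0) ((λ.λ.0) (0 (λ.λ.1))) ((λ.(λ.λ.0) 1) 0)) ((λ.λ.λ.1) (λ.λ.0) (λ.0))
  step 1: (λ.λ.0) ((λ.λ.0) ((λ.λ.λ.1) (λ.λ.0) (λ.0) (λ.λ.1))) ((λ.(λ.λ.0) ((λ.λ.λ.1) (λ.λ.0) (λ.0))) ((λ.λ.λ.1) (λ.λ.0) (λ.0)))
  step 2: (λ.0) ((λ.(λ.λ.0) ((λ.λ.λ.1) (λ.λ.0) (λ.0))) ((λ.λ.λ.1) (λ.λ.0) (λ.0)))
  step 3: (λ.(λ.λ.0) ((λ.λ.λ.1) (λ.λ.0) (λ.0))) ((λ.λ.λ.1) (λ.λ.0) (λ.0))
  step 4: (λ.λ.0) ((λ.λ.λ.1) (λ.λ.0) (λ.0))
  step 5: λ.0

Answer: YES — reaches normal form λ.0 in 5 ≤ 5 steps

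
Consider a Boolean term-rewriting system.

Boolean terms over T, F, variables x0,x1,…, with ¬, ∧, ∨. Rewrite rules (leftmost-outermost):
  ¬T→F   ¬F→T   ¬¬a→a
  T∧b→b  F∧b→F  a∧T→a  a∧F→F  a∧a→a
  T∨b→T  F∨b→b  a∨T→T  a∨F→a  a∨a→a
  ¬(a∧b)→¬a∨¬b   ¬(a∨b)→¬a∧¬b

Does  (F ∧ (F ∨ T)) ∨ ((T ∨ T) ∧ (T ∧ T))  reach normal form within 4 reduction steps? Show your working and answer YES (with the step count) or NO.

  start: (F ∧ (F ∨ T)) ∨ ((T ∨ T) ∧ (T ∧ T))
  step 1: F ∨ ((T ∨ T) ∧ (T ∧ T))
  step 2: (T ∨ T) ∧ (T ∧ T)
  step 3: T ∧ (T ∧ T)
  step 4: T ∧ T

Answer: NO — after 4 steps the term is T ∧ T, not yet normal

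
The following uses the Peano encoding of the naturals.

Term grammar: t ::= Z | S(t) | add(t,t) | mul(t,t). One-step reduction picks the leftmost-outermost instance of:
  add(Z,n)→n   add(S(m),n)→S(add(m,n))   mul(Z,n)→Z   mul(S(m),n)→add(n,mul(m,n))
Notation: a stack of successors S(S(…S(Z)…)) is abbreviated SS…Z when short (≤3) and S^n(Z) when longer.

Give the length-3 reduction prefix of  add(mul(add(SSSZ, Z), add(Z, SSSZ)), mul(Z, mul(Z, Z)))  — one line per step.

Answer: after 3 steps: add(add(SSSZ, mul(add(SSZ, Z), add(Z, SSSZ))), mul(Z, mul(Z, Z)))

Derivation:
  start: add(mul(add(SSSZ, Z), add(Z, SSSZ)), mul(Z, mul(Z, Z)))
  step 1: add(mul(S(add(SSZ, Z)), add(Z, SSSZ)), mul(Z, mul(Z, Z)))
  step 2: add(add(add(Z, SSSZ), mul(add(SSZ, Z), add(Z, SSSZ))), mul(Z, mul(Z, Z)))
  step 3: add(add(SSSZ, mul(add(SSZ, Z), add(Z, SSSZ))), mul(Z, mul(Z, Z)))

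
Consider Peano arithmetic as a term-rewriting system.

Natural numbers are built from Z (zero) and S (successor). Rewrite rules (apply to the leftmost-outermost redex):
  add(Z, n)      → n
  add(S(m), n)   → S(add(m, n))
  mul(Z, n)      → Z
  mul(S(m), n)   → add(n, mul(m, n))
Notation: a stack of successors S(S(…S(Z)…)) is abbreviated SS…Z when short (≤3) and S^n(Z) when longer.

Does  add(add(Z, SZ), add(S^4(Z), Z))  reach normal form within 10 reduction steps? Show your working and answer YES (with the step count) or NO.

  start: add(add(Z, SZ), add(S^4(Z), Z))
  [1] add(SZ, add(S^4(Z), Z))
  [2] S(add(Z, add(S^4(Z), Z)))
  [3] S(add(S^4(Z), Z))
  [4] S(S(add(SSSZ, Z)))
  [5] S(S(S(add(SSZ, Z))))
  [6] S(S(S(S(add(SZ, Z)))))
  [7] S(S(S(S(S(add(Z, Z))))))
  [8] S^5(Z)

Answer: YES — reaches normal form S^5(Z) in 8 ≤ 10 steps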